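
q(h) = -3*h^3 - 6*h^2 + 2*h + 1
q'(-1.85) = -6.60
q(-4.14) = 102.76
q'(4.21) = -208.04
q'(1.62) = -41.06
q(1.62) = -24.26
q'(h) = -9*h^2 - 12*h + 2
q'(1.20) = -25.36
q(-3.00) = 22.00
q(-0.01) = 0.98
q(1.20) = -10.42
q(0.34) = 0.87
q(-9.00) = 1684.00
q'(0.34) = -3.12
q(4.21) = -320.78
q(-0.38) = -0.46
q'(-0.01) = 2.12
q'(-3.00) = -43.00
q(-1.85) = -4.24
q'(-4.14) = -102.58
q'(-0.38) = 5.26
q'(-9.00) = -619.00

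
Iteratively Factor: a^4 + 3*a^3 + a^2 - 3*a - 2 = (a + 1)*(a^3 + 2*a^2 - a - 2) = (a + 1)^2*(a^2 + a - 2) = (a - 1)*(a + 1)^2*(a + 2)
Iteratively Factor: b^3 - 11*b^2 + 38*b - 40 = (b - 4)*(b^2 - 7*b + 10) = (b - 4)*(b - 2)*(b - 5)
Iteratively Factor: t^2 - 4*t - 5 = (t - 5)*(t + 1)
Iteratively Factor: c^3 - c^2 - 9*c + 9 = (c - 3)*(c^2 + 2*c - 3) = (c - 3)*(c + 3)*(c - 1)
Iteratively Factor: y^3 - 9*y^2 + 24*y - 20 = (y - 5)*(y^2 - 4*y + 4) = (y - 5)*(y - 2)*(y - 2)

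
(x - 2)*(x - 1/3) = x^2 - 7*x/3 + 2/3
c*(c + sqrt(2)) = c^2 + sqrt(2)*c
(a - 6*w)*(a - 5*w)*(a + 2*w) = a^3 - 9*a^2*w + 8*a*w^2 + 60*w^3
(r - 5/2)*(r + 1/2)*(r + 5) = r^3 + 3*r^2 - 45*r/4 - 25/4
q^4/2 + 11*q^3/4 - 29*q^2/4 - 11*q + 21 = (q/2 + 1)*(q - 2)*(q - 3/2)*(q + 7)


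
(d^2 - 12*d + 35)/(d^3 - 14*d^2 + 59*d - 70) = 1/(d - 2)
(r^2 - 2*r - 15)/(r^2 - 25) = (r + 3)/(r + 5)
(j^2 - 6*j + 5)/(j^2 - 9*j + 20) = (j - 1)/(j - 4)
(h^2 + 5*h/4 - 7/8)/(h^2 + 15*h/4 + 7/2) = (h - 1/2)/(h + 2)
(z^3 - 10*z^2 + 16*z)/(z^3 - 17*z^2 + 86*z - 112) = z/(z - 7)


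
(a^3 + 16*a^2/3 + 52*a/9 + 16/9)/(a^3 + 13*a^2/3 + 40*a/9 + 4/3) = (a + 4)/(a + 3)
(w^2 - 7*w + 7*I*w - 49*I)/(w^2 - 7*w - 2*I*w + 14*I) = (w + 7*I)/(w - 2*I)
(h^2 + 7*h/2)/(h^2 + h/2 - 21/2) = h/(h - 3)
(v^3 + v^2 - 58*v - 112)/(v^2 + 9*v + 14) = v - 8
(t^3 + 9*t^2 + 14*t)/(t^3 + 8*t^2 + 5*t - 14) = t/(t - 1)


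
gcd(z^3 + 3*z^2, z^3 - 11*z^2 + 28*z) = z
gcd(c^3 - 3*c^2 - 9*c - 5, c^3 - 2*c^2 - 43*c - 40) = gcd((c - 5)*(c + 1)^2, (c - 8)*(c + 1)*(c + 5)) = c + 1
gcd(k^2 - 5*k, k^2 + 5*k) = k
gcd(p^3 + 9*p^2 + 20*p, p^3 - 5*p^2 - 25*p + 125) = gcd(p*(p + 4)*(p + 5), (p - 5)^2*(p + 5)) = p + 5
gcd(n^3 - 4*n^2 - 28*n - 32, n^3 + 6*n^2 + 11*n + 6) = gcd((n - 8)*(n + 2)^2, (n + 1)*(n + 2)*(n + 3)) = n + 2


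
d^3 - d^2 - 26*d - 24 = (d - 6)*(d + 1)*(d + 4)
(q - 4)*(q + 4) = q^2 - 16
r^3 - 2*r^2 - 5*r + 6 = (r - 3)*(r - 1)*(r + 2)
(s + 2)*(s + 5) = s^2 + 7*s + 10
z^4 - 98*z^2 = z^2*(z - 7*sqrt(2))*(z + 7*sqrt(2))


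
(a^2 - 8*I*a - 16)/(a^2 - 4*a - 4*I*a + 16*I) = (a - 4*I)/(a - 4)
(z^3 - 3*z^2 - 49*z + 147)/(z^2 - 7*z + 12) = (z^2 - 49)/(z - 4)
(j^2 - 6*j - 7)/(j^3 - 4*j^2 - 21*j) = (j + 1)/(j*(j + 3))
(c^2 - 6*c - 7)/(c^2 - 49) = (c + 1)/(c + 7)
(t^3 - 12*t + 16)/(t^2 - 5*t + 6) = (t^2 + 2*t - 8)/(t - 3)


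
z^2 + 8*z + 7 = (z + 1)*(z + 7)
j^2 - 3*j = j*(j - 3)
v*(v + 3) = v^2 + 3*v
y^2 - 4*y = y*(y - 4)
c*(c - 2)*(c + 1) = c^3 - c^2 - 2*c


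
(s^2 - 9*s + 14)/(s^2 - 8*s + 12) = (s - 7)/(s - 6)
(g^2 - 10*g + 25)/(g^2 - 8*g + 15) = (g - 5)/(g - 3)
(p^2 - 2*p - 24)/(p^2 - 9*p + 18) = (p + 4)/(p - 3)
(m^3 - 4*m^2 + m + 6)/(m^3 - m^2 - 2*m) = (m - 3)/m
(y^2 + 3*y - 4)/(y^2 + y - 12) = (y - 1)/(y - 3)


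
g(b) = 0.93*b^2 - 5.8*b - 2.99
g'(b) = 1.86*b - 5.8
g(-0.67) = 1.31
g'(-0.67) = -7.05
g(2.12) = -11.11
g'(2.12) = -1.86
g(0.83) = -7.16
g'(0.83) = -4.26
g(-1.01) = 3.82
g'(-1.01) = -7.68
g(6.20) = -3.20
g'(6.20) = 5.73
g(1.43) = -9.38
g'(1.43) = -3.14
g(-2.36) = 15.88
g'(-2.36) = -10.19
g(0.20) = -4.11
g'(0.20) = -5.43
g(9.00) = 20.14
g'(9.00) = 10.94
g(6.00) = -4.31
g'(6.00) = 5.36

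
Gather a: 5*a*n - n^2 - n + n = 5*a*n - n^2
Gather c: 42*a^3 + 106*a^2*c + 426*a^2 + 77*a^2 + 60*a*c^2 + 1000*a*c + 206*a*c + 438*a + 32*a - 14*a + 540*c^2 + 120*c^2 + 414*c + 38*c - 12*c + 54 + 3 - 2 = 42*a^3 + 503*a^2 + 456*a + c^2*(60*a + 660) + c*(106*a^2 + 1206*a + 440) + 55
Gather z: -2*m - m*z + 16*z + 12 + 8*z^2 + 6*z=-2*m + 8*z^2 + z*(22 - m) + 12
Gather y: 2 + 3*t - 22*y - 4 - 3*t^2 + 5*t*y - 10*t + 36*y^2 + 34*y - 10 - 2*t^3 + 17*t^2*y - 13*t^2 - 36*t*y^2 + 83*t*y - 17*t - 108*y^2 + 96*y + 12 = -2*t^3 - 16*t^2 - 24*t + y^2*(-36*t - 72) + y*(17*t^2 + 88*t + 108)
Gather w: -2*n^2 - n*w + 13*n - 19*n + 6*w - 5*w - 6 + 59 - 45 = -2*n^2 - 6*n + w*(1 - n) + 8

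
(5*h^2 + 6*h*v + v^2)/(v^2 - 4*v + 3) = (5*h^2 + 6*h*v + v^2)/(v^2 - 4*v + 3)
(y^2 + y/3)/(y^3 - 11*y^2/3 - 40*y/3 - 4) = y/(y^2 - 4*y - 12)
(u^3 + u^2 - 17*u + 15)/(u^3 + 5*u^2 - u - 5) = (u - 3)/(u + 1)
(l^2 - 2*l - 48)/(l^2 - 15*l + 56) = (l + 6)/(l - 7)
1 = 1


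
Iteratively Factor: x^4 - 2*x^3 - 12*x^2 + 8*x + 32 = (x + 2)*(x^3 - 4*x^2 - 4*x + 16) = (x + 2)^2*(x^2 - 6*x + 8) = (x - 2)*(x + 2)^2*(x - 4)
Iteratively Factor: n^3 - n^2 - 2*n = (n)*(n^2 - n - 2) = n*(n - 2)*(n + 1)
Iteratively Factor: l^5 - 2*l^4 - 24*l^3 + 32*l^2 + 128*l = (l + 2)*(l^4 - 4*l^3 - 16*l^2 + 64*l) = l*(l + 2)*(l^3 - 4*l^2 - 16*l + 64) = l*(l - 4)*(l + 2)*(l^2 - 16) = l*(l - 4)^2*(l + 2)*(l + 4)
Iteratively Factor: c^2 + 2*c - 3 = (c - 1)*(c + 3)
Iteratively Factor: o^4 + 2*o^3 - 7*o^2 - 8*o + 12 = (o - 1)*(o^3 + 3*o^2 - 4*o - 12) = (o - 1)*(o + 2)*(o^2 + o - 6) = (o - 1)*(o + 2)*(o + 3)*(o - 2)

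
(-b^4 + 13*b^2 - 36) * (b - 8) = -b^5 + 8*b^4 + 13*b^3 - 104*b^2 - 36*b + 288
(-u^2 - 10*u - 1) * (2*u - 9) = -2*u^3 - 11*u^2 + 88*u + 9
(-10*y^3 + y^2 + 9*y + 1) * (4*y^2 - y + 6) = -40*y^5 + 14*y^4 - 25*y^3 + y^2 + 53*y + 6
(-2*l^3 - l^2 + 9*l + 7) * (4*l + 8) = -8*l^4 - 20*l^3 + 28*l^2 + 100*l + 56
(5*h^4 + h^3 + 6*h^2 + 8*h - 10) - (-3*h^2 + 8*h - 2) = 5*h^4 + h^3 + 9*h^2 - 8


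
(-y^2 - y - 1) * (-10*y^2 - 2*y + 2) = 10*y^4 + 12*y^3 + 10*y^2 - 2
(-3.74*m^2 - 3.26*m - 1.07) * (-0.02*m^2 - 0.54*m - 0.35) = 0.0748*m^4 + 2.0848*m^3 + 3.0908*m^2 + 1.7188*m + 0.3745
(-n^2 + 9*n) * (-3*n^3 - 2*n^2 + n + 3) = 3*n^5 - 25*n^4 - 19*n^3 + 6*n^2 + 27*n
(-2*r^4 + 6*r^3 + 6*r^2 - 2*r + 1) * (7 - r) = 2*r^5 - 20*r^4 + 36*r^3 + 44*r^2 - 15*r + 7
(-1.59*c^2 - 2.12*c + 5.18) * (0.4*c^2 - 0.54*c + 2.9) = -0.636*c^4 + 0.0106000000000001*c^3 - 1.3942*c^2 - 8.9452*c + 15.022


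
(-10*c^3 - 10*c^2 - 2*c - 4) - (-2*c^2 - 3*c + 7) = -10*c^3 - 8*c^2 + c - 11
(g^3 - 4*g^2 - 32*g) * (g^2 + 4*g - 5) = g^5 - 53*g^3 - 108*g^2 + 160*g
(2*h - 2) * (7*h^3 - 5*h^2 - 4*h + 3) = 14*h^4 - 24*h^3 + 2*h^2 + 14*h - 6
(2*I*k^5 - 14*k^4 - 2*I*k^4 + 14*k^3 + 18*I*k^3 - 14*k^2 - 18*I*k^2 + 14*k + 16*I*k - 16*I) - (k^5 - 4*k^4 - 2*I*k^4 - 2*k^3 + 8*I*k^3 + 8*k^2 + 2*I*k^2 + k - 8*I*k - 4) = -k^5 + 2*I*k^5 - 10*k^4 + 16*k^3 + 10*I*k^3 - 22*k^2 - 20*I*k^2 + 13*k + 24*I*k + 4 - 16*I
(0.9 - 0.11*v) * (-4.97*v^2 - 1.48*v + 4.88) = 0.5467*v^3 - 4.3102*v^2 - 1.8688*v + 4.392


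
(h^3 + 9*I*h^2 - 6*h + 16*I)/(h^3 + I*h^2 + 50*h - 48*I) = (h + 2*I)/(h - 6*I)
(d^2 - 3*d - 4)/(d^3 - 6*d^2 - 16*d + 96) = (d + 1)/(d^2 - 2*d - 24)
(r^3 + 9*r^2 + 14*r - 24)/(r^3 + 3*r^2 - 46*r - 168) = (r - 1)/(r - 7)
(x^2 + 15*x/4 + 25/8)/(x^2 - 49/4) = (8*x^2 + 30*x + 25)/(2*(4*x^2 - 49))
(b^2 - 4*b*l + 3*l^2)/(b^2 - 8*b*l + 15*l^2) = (b - l)/(b - 5*l)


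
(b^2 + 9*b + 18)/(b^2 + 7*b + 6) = (b + 3)/(b + 1)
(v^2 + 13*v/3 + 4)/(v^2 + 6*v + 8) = (v^2 + 13*v/3 + 4)/(v^2 + 6*v + 8)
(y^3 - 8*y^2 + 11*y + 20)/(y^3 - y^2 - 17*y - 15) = (y - 4)/(y + 3)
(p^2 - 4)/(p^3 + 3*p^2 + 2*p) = (p - 2)/(p*(p + 1))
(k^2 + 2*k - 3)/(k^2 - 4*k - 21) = (k - 1)/(k - 7)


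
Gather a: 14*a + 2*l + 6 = 14*a + 2*l + 6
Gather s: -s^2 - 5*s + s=-s^2 - 4*s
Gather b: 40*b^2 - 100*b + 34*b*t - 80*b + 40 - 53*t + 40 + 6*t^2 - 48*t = 40*b^2 + b*(34*t - 180) + 6*t^2 - 101*t + 80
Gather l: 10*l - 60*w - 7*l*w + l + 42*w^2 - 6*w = l*(11 - 7*w) + 42*w^2 - 66*w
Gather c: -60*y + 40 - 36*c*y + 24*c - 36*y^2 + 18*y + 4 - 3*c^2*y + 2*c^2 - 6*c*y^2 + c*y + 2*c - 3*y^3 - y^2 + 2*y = c^2*(2 - 3*y) + c*(-6*y^2 - 35*y + 26) - 3*y^3 - 37*y^2 - 40*y + 44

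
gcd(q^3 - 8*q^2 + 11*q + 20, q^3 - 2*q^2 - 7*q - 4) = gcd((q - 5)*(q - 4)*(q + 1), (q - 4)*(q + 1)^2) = q^2 - 3*q - 4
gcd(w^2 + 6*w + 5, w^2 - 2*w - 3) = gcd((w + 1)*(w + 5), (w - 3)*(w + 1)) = w + 1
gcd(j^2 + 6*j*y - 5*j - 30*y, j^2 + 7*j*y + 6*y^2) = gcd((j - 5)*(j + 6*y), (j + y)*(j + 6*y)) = j + 6*y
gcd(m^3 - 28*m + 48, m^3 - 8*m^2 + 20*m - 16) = m^2 - 6*m + 8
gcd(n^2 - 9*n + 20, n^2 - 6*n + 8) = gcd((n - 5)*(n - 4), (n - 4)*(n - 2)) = n - 4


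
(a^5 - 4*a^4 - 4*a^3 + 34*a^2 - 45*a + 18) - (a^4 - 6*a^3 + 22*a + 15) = a^5 - 5*a^4 + 2*a^3 + 34*a^2 - 67*a + 3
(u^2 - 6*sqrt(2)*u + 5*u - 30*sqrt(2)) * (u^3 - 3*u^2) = u^5 - 6*sqrt(2)*u^4 + 2*u^4 - 12*sqrt(2)*u^3 - 15*u^3 + 90*sqrt(2)*u^2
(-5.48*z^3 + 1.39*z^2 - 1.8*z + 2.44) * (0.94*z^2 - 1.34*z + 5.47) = -5.1512*z^5 + 8.6498*z^4 - 33.5302*z^3 + 12.3089*z^2 - 13.1156*z + 13.3468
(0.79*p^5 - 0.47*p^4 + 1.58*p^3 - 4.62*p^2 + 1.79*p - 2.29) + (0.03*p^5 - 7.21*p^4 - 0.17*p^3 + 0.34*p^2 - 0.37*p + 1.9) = 0.82*p^5 - 7.68*p^4 + 1.41*p^3 - 4.28*p^2 + 1.42*p - 0.39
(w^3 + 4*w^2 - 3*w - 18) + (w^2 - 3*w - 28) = w^3 + 5*w^2 - 6*w - 46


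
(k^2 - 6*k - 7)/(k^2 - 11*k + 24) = (k^2 - 6*k - 7)/(k^2 - 11*k + 24)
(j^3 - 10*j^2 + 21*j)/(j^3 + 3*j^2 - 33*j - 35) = j*(j^2 - 10*j + 21)/(j^3 + 3*j^2 - 33*j - 35)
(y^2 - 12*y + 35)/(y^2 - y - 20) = (y - 7)/(y + 4)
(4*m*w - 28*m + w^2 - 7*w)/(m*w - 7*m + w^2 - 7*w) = (4*m + w)/(m + w)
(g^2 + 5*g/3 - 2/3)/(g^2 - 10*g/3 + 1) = (g + 2)/(g - 3)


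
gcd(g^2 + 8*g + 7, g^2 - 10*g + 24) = 1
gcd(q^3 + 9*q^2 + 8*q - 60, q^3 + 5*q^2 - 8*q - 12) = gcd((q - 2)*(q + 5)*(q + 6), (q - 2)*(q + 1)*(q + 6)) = q^2 + 4*q - 12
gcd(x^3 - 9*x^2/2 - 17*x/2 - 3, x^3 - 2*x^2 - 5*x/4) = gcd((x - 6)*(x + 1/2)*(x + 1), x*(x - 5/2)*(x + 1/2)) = x + 1/2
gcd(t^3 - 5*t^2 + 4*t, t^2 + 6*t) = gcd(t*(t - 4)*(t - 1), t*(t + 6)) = t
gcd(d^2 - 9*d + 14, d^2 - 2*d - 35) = d - 7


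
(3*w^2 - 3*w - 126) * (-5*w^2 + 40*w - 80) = -15*w^4 + 135*w^3 + 270*w^2 - 4800*w + 10080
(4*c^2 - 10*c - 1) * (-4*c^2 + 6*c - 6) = -16*c^4 + 64*c^3 - 80*c^2 + 54*c + 6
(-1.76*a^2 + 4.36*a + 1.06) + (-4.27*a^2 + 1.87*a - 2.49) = -6.03*a^2 + 6.23*a - 1.43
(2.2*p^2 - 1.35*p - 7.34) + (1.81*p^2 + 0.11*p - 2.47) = 4.01*p^2 - 1.24*p - 9.81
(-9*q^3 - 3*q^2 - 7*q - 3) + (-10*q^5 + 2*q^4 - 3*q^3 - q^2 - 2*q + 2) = -10*q^5 + 2*q^4 - 12*q^3 - 4*q^2 - 9*q - 1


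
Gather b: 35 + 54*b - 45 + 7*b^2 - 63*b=7*b^2 - 9*b - 10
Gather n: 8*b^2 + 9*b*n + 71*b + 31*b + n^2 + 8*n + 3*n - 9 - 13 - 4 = 8*b^2 + 102*b + n^2 + n*(9*b + 11) - 26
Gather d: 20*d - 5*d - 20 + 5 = 15*d - 15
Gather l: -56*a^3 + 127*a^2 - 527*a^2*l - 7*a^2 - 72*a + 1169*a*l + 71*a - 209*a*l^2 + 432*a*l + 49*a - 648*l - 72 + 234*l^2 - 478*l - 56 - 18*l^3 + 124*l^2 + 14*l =-56*a^3 + 120*a^2 + 48*a - 18*l^3 + l^2*(358 - 209*a) + l*(-527*a^2 + 1601*a - 1112) - 128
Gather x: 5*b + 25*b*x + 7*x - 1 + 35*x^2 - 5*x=5*b + 35*x^2 + x*(25*b + 2) - 1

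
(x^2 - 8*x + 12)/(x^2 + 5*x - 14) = (x - 6)/(x + 7)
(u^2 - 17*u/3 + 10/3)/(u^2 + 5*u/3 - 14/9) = 3*(u - 5)/(3*u + 7)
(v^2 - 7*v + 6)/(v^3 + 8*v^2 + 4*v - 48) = (v^2 - 7*v + 6)/(v^3 + 8*v^2 + 4*v - 48)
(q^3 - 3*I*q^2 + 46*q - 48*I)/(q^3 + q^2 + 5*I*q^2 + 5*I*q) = (q^3 - 3*I*q^2 + 46*q - 48*I)/(q*(q^2 + q + 5*I*q + 5*I))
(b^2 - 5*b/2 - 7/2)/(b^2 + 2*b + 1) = (b - 7/2)/(b + 1)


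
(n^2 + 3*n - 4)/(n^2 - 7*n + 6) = (n + 4)/(n - 6)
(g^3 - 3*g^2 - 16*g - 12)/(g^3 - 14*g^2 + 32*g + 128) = (g^2 - 5*g - 6)/(g^2 - 16*g + 64)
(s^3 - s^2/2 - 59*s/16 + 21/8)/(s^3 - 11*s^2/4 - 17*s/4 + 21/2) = (s - 3/4)/(s - 3)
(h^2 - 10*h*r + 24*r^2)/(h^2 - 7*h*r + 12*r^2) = (-h + 6*r)/(-h + 3*r)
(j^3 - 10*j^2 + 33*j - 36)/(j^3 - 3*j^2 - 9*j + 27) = (j - 4)/(j + 3)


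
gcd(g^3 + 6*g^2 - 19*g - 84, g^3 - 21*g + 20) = g - 4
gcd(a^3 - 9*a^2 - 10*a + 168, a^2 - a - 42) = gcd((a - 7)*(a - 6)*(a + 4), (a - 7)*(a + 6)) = a - 7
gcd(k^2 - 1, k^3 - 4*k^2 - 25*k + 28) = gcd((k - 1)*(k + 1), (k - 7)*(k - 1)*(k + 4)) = k - 1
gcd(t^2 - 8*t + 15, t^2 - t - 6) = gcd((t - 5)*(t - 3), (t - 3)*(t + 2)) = t - 3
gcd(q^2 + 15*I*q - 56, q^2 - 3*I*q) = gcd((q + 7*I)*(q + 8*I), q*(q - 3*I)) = 1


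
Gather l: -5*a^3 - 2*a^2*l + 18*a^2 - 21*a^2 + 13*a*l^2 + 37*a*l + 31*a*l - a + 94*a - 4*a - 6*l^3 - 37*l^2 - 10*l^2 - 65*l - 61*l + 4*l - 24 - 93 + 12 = -5*a^3 - 3*a^2 + 89*a - 6*l^3 + l^2*(13*a - 47) + l*(-2*a^2 + 68*a - 122) - 105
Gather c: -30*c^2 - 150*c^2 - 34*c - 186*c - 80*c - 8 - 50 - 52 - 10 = -180*c^2 - 300*c - 120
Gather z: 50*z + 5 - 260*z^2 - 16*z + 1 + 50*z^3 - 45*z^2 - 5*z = 50*z^3 - 305*z^2 + 29*z + 6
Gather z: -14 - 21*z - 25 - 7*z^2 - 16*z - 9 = -7*z^2 - 37*z - 48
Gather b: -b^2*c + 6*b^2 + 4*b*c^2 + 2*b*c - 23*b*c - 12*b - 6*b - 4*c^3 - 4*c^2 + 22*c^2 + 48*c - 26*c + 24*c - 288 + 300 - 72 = b^2*(6 - c) + b*(4*c^2 - 21*c - 18) - 4*c^3 + 18*c^2 + 46*c - 60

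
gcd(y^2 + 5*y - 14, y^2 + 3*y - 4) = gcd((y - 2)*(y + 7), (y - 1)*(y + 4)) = 1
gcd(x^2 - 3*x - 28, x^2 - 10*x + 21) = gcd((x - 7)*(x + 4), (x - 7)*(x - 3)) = x - 7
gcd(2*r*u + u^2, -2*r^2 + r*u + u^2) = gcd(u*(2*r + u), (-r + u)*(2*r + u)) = 2*r + u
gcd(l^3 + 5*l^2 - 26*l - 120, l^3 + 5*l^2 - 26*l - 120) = l^3 + 5*l^2 - 26*l - 120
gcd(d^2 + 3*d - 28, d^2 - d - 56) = d + 7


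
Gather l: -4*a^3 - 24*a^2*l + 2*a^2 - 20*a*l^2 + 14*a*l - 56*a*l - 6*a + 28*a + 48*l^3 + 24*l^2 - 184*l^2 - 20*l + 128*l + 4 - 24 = -4*a^3 + 2*a^2 + 22*a + 48*l^3 + l^2*(-20*a - 160) + l*(-24*a^2 - 42*a + 108) - 20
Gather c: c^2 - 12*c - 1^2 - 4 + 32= c^2 - 12*c + 27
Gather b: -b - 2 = -b - 2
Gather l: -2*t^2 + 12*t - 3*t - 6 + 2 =-2*t^2 + 9*t - 4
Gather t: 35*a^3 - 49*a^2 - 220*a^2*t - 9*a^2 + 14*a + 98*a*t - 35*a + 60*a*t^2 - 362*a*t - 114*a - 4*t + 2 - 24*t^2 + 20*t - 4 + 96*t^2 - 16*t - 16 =35*a^3 - 58*a^2 - 135*a + t^2*(60*a + 72) + t*(-220*a^2 - 264*a) - 18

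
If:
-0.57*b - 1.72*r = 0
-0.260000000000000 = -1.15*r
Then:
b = -0.68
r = 0.23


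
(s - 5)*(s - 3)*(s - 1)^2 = s^4 - 10*s^3 + 32*s^2 - 38*s + 15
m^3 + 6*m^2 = m^2*(m + 6)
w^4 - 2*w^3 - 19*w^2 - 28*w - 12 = (w - 6)*(w + 1)^2*(w + 2)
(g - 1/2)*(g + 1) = g^2 + g/2 - 1/2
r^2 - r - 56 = (r - 8)*(r + 7)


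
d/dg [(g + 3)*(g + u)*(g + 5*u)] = 3*g^2 + 12*g*u + 6*g + 5*u^2 + 18*u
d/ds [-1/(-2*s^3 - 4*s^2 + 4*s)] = (-3*s^2 - 4*s + 2)/(2*s^2*(s^2 + 2*s - 2)^2)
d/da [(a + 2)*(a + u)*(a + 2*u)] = 3*a^2 + 6*a*u + 4*a + 2*u^2 + 6*u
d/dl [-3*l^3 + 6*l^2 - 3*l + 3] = -9*l^2 + 12*l - 3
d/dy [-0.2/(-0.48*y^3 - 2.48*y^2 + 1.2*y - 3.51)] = (-0.288*y^2 - 0.992*y + 0.24)/(0.48*y^3 + 2.48*y^2 - 1.2*y + 3.51)^2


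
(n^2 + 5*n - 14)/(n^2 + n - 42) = (n - 2)/(n - 6)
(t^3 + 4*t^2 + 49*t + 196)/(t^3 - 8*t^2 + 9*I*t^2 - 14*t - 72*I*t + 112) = (t^2 + t*(4 - 7*I) - 28*I)/(t^2 + 2*t*(-4 + I) - 16*I)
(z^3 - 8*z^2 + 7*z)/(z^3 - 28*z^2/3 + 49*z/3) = 3*(z - 1)/(3*z - 7)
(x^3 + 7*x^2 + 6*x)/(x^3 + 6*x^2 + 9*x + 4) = x*(x + 6)/(x^2 + 5*x + 4)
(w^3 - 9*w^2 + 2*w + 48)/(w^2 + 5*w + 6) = (w^2 - 11*w + 24)/(w + 3)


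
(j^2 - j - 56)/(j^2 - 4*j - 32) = (j + 7)/(j + 4)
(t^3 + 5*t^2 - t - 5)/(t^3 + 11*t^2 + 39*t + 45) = (t^2 - 1)/(t^2 + 6*t + 9)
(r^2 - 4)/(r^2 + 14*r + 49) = (r^2 - 4)/(r^2 + 14*r + 49)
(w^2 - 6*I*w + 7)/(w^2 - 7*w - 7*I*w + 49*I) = (w + I)/(w - 7)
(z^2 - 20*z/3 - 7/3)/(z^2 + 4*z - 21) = (3*z^2 - 20*z - 7)/(3*(z^2 + 4*z - 21))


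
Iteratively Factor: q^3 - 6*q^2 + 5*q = (q)*(q^2 - 6*q + 5) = q*(q - 5)*(q - 1)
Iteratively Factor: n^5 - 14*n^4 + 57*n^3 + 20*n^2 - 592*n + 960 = (n + 3)*(n^4 - 17*n^3 + 108*n^2 - 304*n + 320) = (n - 5)*(n + 3)*(n^3 - 12*n^2 + 48*n - 64) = (n - 5)*(n - 4)*(n + 3)*(n^2 - 8*n + 16) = (n - 5)*(n - 4)^2*(n + 3)*(n - 4)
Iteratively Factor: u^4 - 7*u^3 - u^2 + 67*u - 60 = (u + 3)*(u^3 - 10*u^2 + 29*u - 20) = (u - 4)*(u + 3)*(u^2 - 6*u + 5) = (u - 5)*(u - 4)*(u + 3)*(u - 1)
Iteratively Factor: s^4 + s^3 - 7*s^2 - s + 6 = (s - 1)*(s^3 + 2*s^2 - 5*s - 6) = (s - 1)*(s + 3)*(s^2 - s - 2) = (s - 1)*(s + 1)*(s + 3)*(s - 2)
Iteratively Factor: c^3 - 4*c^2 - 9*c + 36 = (c + 3)*(c^2 - 7*c + 12) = (c - 4)*(c + 3)*(c - 3)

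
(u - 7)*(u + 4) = u^2 - 3*u - 28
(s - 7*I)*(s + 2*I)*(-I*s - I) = -I*s^3 - 5*s^2 - I*s^2 - 5*s - 14*I*s - 14*I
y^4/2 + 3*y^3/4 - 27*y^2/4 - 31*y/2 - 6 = (y/2 + 1)*(y - 4)*(y + 1/2)*(y + 3)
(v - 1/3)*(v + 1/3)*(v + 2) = v^3 + 2*v^2 - v/9 - 2/9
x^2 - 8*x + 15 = (x - 5)*(x - 3)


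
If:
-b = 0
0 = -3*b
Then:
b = 0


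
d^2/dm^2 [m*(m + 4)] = 2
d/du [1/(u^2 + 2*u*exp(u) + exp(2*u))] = -(2*exp(u) + 2)/(u^3 + 3*u^2*exp(u) + 3*u*exp(2*u) + exp(3*u))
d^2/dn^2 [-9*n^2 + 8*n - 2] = -18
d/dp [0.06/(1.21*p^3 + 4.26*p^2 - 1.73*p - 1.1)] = (-0.2178*p^2 - 0.5112*p + 0.1038)/(1.21*p^3 + 4.26*p^2 - 1.73*p - 1.1)^2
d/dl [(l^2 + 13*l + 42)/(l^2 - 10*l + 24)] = (-23*l^2 - 36*l + 732)/(l^4 - 20*l^3 + 148*l^2 - 480*l + 576)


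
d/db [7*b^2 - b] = 14*b - 1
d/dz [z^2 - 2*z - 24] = 2*z - 2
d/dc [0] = 0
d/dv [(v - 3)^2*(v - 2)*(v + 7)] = 4*v^3 - 3*v^2 - 70*v + 129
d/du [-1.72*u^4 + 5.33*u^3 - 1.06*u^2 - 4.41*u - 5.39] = -6.88*u^3 + 15.99*u^2 - 2.12*u - 4.41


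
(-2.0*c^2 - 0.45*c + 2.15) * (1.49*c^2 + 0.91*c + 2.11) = -2.98*c^4 - 2.4905*c^3 - 1.426*c^2 + 1.007*c + 4.5365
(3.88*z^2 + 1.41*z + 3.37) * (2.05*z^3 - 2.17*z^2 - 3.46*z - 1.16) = 7.954*z^5 - 5.5291*z^4 - 9.576*z^3 - 16.6923*z^2 - 13.2958*z - 3.9092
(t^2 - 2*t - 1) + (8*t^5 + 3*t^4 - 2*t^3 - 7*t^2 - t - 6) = 8*t^5 + 3*t^4 - 2*t^3 - 6*t^2 - 3*t - 7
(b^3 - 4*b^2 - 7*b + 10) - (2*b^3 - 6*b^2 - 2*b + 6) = -b^3 + 2*b^2 - 5*b + 4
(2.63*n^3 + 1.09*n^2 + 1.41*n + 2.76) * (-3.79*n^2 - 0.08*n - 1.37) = -9.9677*n^5 - 4.3415*n^4 - 9.0342*n^3 - 12.0665*n^2 - 2.1525*n - 3.7812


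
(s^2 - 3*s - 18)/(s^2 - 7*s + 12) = (s^2 - 3*s - 18)/(s^2 - 7*s + 12)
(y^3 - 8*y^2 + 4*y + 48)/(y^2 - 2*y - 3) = (-y^3 + 8*y^2 - 4*y - 48)/(-y^2 + 2*y + 3)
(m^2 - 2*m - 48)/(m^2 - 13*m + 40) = (m + 6)/(m - 5)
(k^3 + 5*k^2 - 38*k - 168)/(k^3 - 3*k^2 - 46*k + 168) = (k + 4)/(k - 4)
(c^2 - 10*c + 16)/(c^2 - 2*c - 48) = (c - 2)/(c + 6)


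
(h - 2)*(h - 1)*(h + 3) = h^3 - 7*h + 6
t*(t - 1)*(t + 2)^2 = t^4 + 3*t^3 - 4*t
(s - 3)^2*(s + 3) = s^3 - 3*s^2 - 9*s + 27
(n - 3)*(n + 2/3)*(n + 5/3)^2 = n^4 + n^3 - 7*n^2 - 355*n/27 - 50/9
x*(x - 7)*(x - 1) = x^3 - 8*x^2 + 7*x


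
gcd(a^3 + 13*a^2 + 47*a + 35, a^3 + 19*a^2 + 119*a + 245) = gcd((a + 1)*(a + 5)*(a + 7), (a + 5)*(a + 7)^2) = a^2 + 12*a + 35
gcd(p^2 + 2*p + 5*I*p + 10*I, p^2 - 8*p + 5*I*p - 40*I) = p + 5*I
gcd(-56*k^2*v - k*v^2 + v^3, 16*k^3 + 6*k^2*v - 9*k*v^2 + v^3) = -8*k + v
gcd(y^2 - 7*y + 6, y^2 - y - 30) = y - 6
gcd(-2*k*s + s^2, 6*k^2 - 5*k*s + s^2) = -2*k + s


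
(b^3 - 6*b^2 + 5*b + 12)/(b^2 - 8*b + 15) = (b^2 - 3*b - 4)/(b - 5)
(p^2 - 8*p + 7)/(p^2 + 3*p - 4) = (p - 7)/(p + 4)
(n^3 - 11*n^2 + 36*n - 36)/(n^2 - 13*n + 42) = (n^2 - 5*n + 6)/(n - 7)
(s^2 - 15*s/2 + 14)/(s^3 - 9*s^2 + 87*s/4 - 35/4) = 2*(s - 4)/(2*s^2 - 11*s + 5)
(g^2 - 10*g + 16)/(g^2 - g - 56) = (g - 2)/(g + 7)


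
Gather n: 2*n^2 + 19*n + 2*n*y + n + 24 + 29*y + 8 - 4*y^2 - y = 2*n^2 + n*(2*y + 20) - 4*y^2 + 28*y + 32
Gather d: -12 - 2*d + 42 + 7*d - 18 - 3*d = 2*d + 12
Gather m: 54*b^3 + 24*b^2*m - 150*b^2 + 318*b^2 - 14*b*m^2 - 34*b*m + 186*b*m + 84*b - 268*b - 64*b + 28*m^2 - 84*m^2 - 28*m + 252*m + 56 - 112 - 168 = 54*b^3 + 168*b^2 - 248*b + m^2*(-14*b - 56) + m*(24*b^2 + 152*b + 224) - 224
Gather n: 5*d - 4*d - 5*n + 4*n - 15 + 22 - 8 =d - n - 1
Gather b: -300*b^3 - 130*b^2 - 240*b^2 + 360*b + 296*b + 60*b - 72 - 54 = -300*b^3 - 370*b^2 + 716*b - 126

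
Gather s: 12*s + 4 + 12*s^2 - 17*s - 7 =12*s^2 - 5*s - 3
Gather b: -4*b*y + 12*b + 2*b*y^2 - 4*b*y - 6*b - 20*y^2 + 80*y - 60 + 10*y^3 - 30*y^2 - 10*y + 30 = b*(2*y^2 - 8*y + 6) + 10*y^3 - 50*y^2 + 70*y - 30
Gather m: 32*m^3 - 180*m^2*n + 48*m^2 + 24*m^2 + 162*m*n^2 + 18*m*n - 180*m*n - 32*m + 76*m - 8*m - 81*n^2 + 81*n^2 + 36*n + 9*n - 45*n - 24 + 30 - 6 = 32*m^3 + m^2*(72 - 180*n) + m*(162*n^2 - 162*n + 36)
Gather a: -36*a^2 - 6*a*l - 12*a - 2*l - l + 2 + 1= -36*a^2 + a*(-6*l - 12) - 3*l + 3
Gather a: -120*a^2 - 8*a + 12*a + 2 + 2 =-120*a^2 + 4*a + 4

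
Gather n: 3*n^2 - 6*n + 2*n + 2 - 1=3*n^2 - 4*n + 1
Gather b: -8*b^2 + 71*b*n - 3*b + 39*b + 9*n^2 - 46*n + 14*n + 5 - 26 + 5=-8*b^2 + b*(71*n + 36) + 9*n^2 - 32*n - 16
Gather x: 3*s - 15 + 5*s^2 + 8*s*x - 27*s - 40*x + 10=5*s^2 - 24*s + x*(8*s - 40) - 5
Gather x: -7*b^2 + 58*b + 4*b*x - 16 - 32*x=-7*b^2 + 58*b + x*(4*b - 32) - 16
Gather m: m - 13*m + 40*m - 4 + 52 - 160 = 28*m - 112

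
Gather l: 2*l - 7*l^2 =-7*l^2 + 2*l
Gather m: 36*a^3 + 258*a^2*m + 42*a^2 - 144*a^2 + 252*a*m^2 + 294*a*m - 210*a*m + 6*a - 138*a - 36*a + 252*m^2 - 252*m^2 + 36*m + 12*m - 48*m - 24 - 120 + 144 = 36*a^3 - 102*a^2 + 252*a*m^2 - 168*a + m*(258*a^2 + 84*a)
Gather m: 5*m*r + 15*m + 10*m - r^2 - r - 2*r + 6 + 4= m*(5*r + 25) - r^2 - 3*r + 10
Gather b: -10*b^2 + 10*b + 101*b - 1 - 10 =-10*b^2 + 111*b - 11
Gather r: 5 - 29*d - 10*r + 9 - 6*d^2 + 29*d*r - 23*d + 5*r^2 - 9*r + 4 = -6*d^2 - 52*d + 5*r^2 + r*(29*d - 19) + 18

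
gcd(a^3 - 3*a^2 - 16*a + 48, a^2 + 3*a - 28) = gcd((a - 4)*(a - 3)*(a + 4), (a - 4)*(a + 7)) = a - 4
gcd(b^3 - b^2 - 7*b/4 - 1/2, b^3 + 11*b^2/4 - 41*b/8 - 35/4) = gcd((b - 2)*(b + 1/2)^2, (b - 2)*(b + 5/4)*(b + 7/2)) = b - 2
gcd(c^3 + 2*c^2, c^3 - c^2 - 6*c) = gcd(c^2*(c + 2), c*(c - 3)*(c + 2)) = c^2 + 2*c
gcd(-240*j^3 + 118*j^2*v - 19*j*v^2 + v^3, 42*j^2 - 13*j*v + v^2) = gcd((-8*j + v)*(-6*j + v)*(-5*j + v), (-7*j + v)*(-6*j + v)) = -6*j + v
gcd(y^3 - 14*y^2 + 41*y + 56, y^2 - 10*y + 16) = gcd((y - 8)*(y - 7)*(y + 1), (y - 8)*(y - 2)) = y - 8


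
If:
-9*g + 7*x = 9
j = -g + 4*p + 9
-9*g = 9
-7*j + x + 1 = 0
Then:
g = -1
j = 1/7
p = -69/28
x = 0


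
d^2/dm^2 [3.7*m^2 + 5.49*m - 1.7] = 7.40000000000000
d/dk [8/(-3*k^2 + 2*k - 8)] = 16*(3*k - 1)/(3*k^2 - 2*k + 8)^2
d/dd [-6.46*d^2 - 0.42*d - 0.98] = -12.92*d - 0.42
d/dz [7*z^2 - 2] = 14*z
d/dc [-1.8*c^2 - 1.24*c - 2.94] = -3.6*c - 1.24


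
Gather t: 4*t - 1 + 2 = 4*t + 1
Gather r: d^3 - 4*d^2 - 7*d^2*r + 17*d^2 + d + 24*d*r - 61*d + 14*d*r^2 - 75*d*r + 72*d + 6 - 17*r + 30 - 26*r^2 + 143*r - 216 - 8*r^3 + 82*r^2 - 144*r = d^3 + 13*d^2 + 12*d - 8*r^3 + r^2*(14*d + 56) + r*(-7*d^2 - 51*d - 18) - 180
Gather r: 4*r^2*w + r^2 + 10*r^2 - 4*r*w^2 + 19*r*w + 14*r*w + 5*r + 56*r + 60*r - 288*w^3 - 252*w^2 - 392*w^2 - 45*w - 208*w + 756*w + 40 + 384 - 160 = r^2*(4*w + 11) + r*(-4*w^2 + 33*w + 121) - 288*w^3 - 644*w^2 + 503*w + 264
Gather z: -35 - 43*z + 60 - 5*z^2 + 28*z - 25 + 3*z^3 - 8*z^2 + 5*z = 3*z^3 - 13*z^2 - 10*z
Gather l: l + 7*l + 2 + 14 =8*l + 16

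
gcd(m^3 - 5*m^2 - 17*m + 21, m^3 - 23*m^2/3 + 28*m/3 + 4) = 1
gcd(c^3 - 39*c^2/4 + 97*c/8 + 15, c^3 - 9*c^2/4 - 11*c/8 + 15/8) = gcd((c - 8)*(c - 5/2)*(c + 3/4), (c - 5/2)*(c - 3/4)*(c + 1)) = c - 5/2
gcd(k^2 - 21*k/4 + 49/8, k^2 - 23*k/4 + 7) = k - 7/4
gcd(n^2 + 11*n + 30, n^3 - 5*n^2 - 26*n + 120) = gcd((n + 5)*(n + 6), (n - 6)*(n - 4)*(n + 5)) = n + 5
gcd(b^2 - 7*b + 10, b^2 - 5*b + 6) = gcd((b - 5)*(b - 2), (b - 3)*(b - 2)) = b - 2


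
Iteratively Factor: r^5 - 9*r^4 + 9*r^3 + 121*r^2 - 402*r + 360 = (r - 5)*(r^4 - 4*r^3 - 11*r^2 + 66*r - 72) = (r - 5)*(r - 3)*(r^3 - r^2 - 14*r + 24) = (r - 5)*(r - 3)*(r + 4)*(r^2 - 5*r + 6) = (r - 5)*(r - 3)*(r - 2)*(r + 4)*(r - 3)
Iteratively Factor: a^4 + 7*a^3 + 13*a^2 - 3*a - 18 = (a + 3)*(a^3 + 4*a^2 + a - 6) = (a + 3)^2*(a^2 + a - 2) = (a + 2)*(a + 3)^2*(a - 1)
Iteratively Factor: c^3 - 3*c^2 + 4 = (c - 2)*(c^2 - c - 2) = (c - 2)*(c + 1)*(c - 2)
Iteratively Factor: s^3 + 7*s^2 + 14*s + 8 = (s + 4)*(s^2 + 3*s + 2) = (s + 2)*(s + 4)*(s + 1)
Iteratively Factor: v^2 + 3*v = (v)*(v + 3)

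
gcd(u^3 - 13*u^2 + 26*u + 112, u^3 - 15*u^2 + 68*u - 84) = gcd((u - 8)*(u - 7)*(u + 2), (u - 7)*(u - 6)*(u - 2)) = u - 7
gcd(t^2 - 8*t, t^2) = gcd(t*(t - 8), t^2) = t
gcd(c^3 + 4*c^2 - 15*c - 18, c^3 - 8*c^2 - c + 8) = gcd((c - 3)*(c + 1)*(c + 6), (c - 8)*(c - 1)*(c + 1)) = c + 1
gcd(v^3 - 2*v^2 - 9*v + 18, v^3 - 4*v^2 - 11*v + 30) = v^2 + v - 6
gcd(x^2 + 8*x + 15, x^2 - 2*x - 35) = x + 5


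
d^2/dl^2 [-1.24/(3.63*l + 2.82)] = -32.678712/(3.63*l + 2.82)^3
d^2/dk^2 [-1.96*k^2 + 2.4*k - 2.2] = -3.92000000000000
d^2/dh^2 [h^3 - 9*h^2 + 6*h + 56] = 6*h - 18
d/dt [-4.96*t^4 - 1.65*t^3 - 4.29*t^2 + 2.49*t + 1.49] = -19.84*t^3 - 4.95*t^2 - 8.58*t + 2.49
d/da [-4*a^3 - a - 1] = -12*a^2 - 1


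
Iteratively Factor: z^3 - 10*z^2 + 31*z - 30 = (z - 3)*(z^2 - 7*z + 10) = (z - 3)*(z - 2)*(z - 5)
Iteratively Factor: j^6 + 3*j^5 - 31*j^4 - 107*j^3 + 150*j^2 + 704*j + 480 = (j - 3)*(j^5 + 6*j^4 - 13*j^3 - 146*j^2 - 288*j - 160) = (j - 3)*(j + 4)*(j^4 + 2*j^3 - 21*j^2 - 62*j - 40) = (j - 5)*(j - 3)*(j + 4)*(j^3 + 7*j^2 + 14*j + 8) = (j - 5)*(j - 3)*(j + 1)*(j + 4)*(j^2 + 6*j + 8) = (j - 5)*(j - 3)*(j + 1)*(j + 2)*(j + 4)*(j + 4)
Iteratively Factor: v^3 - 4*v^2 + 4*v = (v - 2)*(v^2 - 2*v) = (v - 2)^2*(v)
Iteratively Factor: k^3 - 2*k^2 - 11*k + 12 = (k - 4)*(k^2 + 2*k - 3) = (k - 4)*(k + 3)*(k - 1)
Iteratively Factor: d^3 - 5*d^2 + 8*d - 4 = (d - 2)*(d^2 - 3*d + 2) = (d - 2)*(d - 1)*(d - 2)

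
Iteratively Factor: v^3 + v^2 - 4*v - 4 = (v - 2)*(v^2 + 3*v + 2) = (v - 2)*(v + 1)*(v + 2)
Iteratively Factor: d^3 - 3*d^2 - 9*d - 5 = (d - 5)*(d^2 + 2*d + 1) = (d - 5)*(d + 1)*(d + 1)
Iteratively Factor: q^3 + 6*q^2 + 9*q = (q)*(q^2 + 6*q + 9) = q*(q + 3)*(q + 3)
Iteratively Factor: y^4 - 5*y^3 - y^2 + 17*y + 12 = (y + 1)*(y^3 - 6*y^2 + 5*y + 12) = (y + 1)^2*(y^2 - 7*y + 12) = (y - 4)*(y + 1)^2*(y - 3)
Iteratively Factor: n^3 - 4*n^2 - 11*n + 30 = (n + 3)*(n^2 - 7*n + 10) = (n - 5)*(n + 3)*(n - 2)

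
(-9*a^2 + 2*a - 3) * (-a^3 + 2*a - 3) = 9*a^5 - 2*a^4 - 15*a^3 + 31*a^2 - 12*a + 9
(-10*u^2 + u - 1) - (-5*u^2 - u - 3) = -5*u^2 + 2*u + 2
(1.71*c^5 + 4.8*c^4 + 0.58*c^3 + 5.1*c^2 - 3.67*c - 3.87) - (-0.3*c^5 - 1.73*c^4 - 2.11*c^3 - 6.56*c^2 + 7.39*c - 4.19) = 2.01*c^5 + 6.53*c^4 + 2.69*c^3 + 11.66*c^2 - 11.06*c + 0.32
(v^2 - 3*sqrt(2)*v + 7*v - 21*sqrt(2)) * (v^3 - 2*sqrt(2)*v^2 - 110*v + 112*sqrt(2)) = v^5 - 5*sqrt(2)*v^4 + 7*v^4 - 98*v^3 - 35*sqrt(2)*v^3 - 686*v^2 + 442*sqrt(2)*v^2 - 672*v + 3094*sqrt(2)*v - 4704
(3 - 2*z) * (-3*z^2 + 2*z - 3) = 6*z^3 - 13*z^2 + 12*z - 9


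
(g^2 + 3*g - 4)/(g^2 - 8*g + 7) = (g + 4)/(g - 7)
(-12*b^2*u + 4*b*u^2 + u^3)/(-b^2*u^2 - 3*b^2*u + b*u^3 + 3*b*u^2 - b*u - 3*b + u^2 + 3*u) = u*(12*b^2 - 4*b*u - u^2)/(b^2*u^2 + 3*b^2*u - b*u^3 - 3*b*u^2 + b*u + 3*b - u^2 - 3*u)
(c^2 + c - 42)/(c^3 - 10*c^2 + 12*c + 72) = (c + 7)/(c^2 - 4*c - 12)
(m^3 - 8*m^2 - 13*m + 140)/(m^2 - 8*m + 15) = (m^2 - 3*m - 28)/(m - 3)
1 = 1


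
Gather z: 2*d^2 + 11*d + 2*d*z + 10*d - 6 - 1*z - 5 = 2*d^2 + 21*d + z*(2*d - 1) - 11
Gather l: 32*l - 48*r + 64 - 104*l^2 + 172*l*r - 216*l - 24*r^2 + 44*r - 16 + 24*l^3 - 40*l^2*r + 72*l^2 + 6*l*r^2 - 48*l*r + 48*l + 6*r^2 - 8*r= 24*l^3 + l^2*(-40*r - 32) + l*(6*r^2 + 124*r - 136) - 18*r^2 - 12*r + 48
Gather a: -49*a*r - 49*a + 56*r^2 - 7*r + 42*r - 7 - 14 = a*(-49*r - 49) + 56*r^2 + 35*r - 21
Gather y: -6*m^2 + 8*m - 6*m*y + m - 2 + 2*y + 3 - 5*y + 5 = -6*m^2 + 9*m + y*(-6*m - 3) + 6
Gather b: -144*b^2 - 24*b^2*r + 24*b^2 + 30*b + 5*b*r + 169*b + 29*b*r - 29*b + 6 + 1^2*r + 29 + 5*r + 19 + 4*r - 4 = b^2*(-24*r - 120) + b*(34*r + 170) + 10*r + 50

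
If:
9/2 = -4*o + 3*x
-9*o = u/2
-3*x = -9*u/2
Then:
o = -9/170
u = 81/85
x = 243/170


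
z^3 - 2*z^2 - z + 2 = (z - 2)*(z - 1)*(z + 1)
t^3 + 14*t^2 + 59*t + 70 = (t + 2)*(t + 5)*(t + 7)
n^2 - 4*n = n*(n - 4)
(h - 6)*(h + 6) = h^2 - 36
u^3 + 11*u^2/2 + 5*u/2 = u*(u + 1/2)*(u + 5)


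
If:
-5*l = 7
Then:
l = -7/5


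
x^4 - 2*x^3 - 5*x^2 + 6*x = x*(x - 3)*(x - 1)*(x + 2)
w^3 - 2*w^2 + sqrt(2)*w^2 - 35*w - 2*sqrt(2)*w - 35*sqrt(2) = (w - 7)*(w + 5)*(w + sqrt(2))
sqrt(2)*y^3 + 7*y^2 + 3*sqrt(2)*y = y*(y + 3*sqrt(2))*(sqrt(2)*y + 1)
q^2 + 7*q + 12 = (q + 3)*(q + 4)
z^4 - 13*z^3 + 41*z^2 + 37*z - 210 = (z - 7)*(z - 5)*(z - 3)*(z + 2)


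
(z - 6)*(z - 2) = z^2 - 8*z + 12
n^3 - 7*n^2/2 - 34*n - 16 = (n - 8)*(n + 1/2)*(n + 4)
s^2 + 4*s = s*(s + 4)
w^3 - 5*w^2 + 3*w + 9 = (w - 3)^2*(w + 1)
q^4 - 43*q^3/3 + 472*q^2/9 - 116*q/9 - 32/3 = (q - 8)*(q - 6)*(q - 2/3)*(q + 1/3)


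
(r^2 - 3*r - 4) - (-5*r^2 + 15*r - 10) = 6*r^2 - 18*r + 6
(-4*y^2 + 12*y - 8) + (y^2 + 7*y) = -3*y^2 + 19*y - 8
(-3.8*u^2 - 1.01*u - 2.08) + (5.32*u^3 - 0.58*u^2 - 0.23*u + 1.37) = 5.32*u^3 - 4.38*u^2 - 1.24*u - 0.71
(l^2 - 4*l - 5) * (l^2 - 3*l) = l^4 - 7*l^3 + 7*l^2 + 15*l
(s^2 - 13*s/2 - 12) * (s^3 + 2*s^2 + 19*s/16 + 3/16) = s^5 - 9*s^4/2 - 381*s^3/16 - 1009*s^2/32 - 495*s/32 - 9/4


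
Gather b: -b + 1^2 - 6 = -b - 5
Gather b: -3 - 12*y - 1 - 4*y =-16*y - 4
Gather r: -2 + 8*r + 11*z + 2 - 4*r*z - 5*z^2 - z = r*(8 - 4*z) - 5*z^2 + 10*z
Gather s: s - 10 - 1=s - 11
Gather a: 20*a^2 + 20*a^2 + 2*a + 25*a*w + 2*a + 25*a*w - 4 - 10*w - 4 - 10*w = 40*a^2 + a*(50*w + 4) - 20*w - 8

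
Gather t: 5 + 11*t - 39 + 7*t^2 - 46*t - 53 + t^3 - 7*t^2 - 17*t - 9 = t^3 - 52*t - 96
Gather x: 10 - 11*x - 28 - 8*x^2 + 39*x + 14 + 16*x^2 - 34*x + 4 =8*x^2 - 6*x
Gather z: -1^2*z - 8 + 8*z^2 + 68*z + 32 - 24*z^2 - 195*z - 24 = -16*z^2 - 128*z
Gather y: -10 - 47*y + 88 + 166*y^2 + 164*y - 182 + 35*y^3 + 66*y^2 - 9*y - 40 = 35*y^3 + 232*y^2 + 108*y - 144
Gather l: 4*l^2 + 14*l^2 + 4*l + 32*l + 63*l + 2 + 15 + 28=18*l^2 + 99*l + 45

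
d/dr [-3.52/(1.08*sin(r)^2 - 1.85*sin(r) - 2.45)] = (7.6032*sin(r) - 6.512)*cos(r)/(-1.08*sin(r)^2 + 1.85*sin(r) + 2.45)^2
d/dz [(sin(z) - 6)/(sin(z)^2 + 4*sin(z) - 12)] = (12*sin(z) + cos(z)^2 + 11)*cos(z)/(sin(z)^2 + 4*sin(z) - 12)^2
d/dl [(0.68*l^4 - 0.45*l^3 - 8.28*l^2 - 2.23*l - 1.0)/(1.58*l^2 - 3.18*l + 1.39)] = (2.1488*l^5 - 7.1982*l^4 + 6.6428*l^3 + 27.9773*l^2 - 19.8584*l - 6.2797)/(2.4964*l^4 - 10.0488*l^3 + 14.5048*l^2 - 8.8404*l + 1.9321)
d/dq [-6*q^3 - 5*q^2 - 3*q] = -18*q^2 - 10*q - 3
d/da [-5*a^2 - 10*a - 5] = -10*a - 10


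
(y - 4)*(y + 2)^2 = y^3 - 12*y - 16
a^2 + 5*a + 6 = (a + 2)*(a + 3)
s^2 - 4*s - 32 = (s - 8)*(s + 4)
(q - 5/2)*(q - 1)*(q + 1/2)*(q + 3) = q^4 - 33*q^2/4 + 7*q/2 + 15/4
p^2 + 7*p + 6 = (p + 1)*(p + 6)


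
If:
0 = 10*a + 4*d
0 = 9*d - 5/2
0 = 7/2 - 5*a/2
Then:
No Solution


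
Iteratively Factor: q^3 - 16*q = (q + 4)*(q^2 - 4*q) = (q - 4)*(q + 4)*(q)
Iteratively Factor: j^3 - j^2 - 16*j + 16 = (j - 1)*(j^2 - 16) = (j - 1)*(j + 4)*(j - 4)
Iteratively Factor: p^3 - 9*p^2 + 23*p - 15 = (p - 3)*(p^2 - 6*p + 5) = (p - 5)*(p - 3)*(p - 1)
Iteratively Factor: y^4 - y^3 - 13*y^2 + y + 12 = (y + 3)*(y^3 - 4*y^2 - y + 4) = (y - 4)*(y + 3)*(y^2 - 1) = (y - 4)*(y - 1)*(y + 3)*(y + 1)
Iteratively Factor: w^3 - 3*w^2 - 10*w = (w - 5)*(w^2 + 2*w) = w*(w - 5)*(w + 2)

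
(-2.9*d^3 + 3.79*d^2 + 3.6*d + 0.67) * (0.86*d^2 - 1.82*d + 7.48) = -2.494*d^5 + 8.5374*d^4 - 25.4938*d^3 + 22.3734*d^2 + 25.7086*d + 5.0116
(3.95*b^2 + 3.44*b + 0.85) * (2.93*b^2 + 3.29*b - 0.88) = 11.5735*b^4 + 23.0747*b^3 + 10.3321*b^2 - 0.2307*b - 0.748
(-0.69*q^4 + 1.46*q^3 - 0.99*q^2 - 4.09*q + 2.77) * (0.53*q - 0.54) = -0.3657*q^5 + 1.1464*q^4 - 1.3131*q^3 - 1.6331*q^2 + 3.6767*q - 1.4958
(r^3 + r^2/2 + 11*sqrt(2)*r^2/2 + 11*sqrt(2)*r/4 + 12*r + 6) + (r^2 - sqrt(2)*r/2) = r^3 + 3*r^2/2 + 11*sqrt(2)*r^2/2 + 9*sqrt(2)*r/4 + 12*r + 6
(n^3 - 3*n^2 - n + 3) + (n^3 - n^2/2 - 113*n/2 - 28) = 2*n^3 - 7*n^2/2 - 115*n/2 - 25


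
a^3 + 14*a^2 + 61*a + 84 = (a + 3)*(a + 4)*(a + 7)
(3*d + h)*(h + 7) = 3*d*h + 21*d + h^2 + 7*h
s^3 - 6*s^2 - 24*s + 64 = (s - 8)*(s - 2)*(s + 4)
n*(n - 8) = n^2 - 8*n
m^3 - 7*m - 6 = (m - 3)*(m + 1)*(m + 2)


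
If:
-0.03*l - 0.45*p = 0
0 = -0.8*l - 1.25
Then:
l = -1.56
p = 0.10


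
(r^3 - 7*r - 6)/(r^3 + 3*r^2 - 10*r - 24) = (r + 1)/(r + 4)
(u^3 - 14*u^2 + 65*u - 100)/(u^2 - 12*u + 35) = (u^2 - 9*u + 20)/(u - 7)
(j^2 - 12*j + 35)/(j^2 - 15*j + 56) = (j - 5)/(j - 8)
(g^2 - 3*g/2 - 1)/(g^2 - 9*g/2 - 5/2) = (g - 2)/(g - 5)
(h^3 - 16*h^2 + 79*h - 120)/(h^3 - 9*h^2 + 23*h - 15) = (h - 8)/(h - 1)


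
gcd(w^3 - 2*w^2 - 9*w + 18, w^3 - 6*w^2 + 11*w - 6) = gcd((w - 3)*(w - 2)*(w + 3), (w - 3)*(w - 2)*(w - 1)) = w^2 - 5*w + 6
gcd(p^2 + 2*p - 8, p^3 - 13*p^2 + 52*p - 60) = p - 2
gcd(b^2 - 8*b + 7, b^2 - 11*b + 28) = b - 7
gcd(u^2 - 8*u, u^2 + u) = u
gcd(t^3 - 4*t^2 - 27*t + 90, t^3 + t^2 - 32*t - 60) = t^2 - t - 30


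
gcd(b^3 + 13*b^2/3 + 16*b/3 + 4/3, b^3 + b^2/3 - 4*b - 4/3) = b^2 + 7*b/3 + 2/3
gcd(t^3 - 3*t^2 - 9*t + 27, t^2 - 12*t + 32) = 1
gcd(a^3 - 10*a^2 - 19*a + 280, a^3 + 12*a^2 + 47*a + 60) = a + 5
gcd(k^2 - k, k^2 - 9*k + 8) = k - 1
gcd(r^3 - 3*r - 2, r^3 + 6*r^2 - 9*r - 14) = r^2 - r - 2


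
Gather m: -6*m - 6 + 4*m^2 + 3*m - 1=4*m^2 - 3*m - 7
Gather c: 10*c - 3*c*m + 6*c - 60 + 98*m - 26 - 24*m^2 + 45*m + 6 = c*(16 - 3*m) - 24*m^2 + 143*m - 80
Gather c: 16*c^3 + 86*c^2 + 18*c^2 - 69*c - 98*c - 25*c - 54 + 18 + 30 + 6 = 16*c^3 + 104*c^2 - 192*c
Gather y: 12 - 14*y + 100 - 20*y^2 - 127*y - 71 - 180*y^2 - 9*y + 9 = -200*y^2 - 150*y + 50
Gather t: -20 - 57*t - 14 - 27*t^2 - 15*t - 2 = -27*t^2 - 72*t - 36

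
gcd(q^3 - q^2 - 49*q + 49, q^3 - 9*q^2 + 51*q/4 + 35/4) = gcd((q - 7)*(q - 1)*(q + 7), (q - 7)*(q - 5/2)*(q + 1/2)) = q - 7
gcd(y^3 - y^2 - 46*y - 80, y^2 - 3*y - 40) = y^2 - 3*y - 40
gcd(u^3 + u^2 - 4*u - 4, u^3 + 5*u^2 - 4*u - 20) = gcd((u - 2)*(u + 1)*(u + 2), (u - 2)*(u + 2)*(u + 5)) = u^2 - 4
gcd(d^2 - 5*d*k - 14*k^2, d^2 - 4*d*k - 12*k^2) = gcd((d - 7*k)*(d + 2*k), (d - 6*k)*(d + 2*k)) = d + 2*k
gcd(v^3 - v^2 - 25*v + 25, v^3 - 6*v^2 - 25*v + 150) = v^2 - 25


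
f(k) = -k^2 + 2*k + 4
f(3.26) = -0.11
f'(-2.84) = 7.68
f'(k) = 2 - 2*k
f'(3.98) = -5.96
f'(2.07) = -2.14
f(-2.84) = -9.75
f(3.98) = -3.88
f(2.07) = 3.86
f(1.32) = 4.90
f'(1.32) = -0.64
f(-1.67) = -2.13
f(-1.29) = -0.24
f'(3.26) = -4.52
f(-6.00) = -44.00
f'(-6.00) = 14.00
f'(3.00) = -4.00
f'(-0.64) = 3.28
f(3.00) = 1.00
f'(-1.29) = 4.58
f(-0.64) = 2.31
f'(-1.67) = 5.34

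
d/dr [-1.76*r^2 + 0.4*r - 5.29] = 0.4 - 3.52*r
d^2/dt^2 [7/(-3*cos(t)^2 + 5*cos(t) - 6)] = 7*(-36*sin(t)^4 - 29*sin(t)^2 - 345*cos(t)/4 + 45*cos(3*t)/4 + 79)/(3*sin(t)^2 + 5*cos(t) - 9)^3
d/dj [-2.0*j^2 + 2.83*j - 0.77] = 2.83 - 4.0*j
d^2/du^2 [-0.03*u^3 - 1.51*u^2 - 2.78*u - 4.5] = -0.18*u - 3.02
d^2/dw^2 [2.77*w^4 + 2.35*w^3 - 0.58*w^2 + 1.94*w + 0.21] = 33.24*w^2 + 14.1*w - 1.16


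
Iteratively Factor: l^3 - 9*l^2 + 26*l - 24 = (l - 3)*(l^2 - 6*l + 8) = (l - 4)*(l - 3)*(l - 2)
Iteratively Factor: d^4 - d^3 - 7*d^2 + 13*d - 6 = (d + 3)*(d^3 - 4*d^2 + 5*d - 2) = (d - 1)*(d + 3)*(d^2 - 3*d + 2) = (d - 1)^2*(d + 3)*(d - 2)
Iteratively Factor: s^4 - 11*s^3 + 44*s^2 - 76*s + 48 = (s - 3)*(s^3 - 8*s^2 + 20*s - 16) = (s - 4)*(s - 3)*(s^2 - 4*s + 4) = (s - 4)*(s - 3)*(s - 2)*(s - 2)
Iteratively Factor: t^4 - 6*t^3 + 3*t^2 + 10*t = (t - 5)*(t^3 - t^2 - 2*t) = (t - 5)*(t + 1)*(t^2 - 2*t) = t*(t - 5)*(t + 1)*(t - 2)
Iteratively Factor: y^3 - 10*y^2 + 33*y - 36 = (y - 3)*(y^2 - 7*y + 12) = (y - 3)^2*(y - 4)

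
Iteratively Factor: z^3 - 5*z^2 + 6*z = (z)*(z^2 - 5*z + 6) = z*(z - 3)*(z - 2)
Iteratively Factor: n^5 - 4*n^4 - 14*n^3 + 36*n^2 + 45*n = (n + 1)*(n^4 - 5*n^3 - 9*n^2 + 45*n) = n*(n + 1)*(n^3 - 5*n^2 - 9*n + 45) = n*(n - 3)*(n + 1)*(n^2 - 2*n - 15) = n*(n - 5)*(n - 3)*(n + 1)*(n + 3)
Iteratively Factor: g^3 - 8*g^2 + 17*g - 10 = (g - 5)*(g^2 - 3*g + 2) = (g - 5)*(g - 2)*(g - 1)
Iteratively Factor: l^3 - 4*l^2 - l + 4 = (l - 1)*(l^2 - 3*l - 4) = (l - 4)*(l - 1)*(l + 1)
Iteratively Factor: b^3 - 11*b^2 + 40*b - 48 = (b - 3)*(b^2 - 8*b + 16) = (b - 4)*(b - 3)*(b - 4)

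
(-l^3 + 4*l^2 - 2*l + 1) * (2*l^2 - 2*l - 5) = -2*l^5 + 10*l^4 - 7*l^3 - 14*l^2 + 8*l - 5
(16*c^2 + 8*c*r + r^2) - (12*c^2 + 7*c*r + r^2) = 4*c^2 + c*r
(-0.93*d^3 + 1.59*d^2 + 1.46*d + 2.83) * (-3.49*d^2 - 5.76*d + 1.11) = 3.2457*d^5 - 0.192300000000001*d^4 - 15.2861*d^3 - 16.5214*d^2 - 14.6802*d + 3.1413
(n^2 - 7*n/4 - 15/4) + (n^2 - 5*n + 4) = 2*n^2 - 27*n/4 + 1/4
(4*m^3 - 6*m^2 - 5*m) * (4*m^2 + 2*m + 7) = 16*m^5 - 16*m^4 - 4*m^3 - 52*m^2 - 35*m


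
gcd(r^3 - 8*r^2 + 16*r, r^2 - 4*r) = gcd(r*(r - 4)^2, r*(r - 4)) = r^2 - 4*r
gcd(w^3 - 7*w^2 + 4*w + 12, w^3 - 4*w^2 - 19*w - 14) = w + 1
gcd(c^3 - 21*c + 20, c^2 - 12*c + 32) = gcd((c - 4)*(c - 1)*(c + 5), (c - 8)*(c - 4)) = c - 4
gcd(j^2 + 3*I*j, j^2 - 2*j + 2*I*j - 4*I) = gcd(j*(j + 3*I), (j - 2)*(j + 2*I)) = 1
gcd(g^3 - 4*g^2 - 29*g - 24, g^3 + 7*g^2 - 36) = g + 3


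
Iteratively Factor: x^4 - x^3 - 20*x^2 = (x)*(x^3 - x^2 - 20*x) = x^2*(x^2 - x - 20) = x^2*(x + 4)*(x - 5)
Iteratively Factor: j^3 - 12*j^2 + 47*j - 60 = (j - 4)*(j^2 - 8*j + 15) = (j - 4)*(j - 3)*(j - 5)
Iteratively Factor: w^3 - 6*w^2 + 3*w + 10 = (w + 1)*(w^2 - 7*w + 10) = (w - 5)*(w + 1)*(w - 2)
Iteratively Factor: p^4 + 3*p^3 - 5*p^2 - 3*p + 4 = (p - 1)*(p^3 + 4*p^2 - p - 4) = (p - 1)*(p + 1)*(p^2 + 3*p - 4) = (p - 1)*(p + 1)*(p + 4)*(p - 1)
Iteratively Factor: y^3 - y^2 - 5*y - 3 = (y - 3)*(y^2 + 2*y + 1) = (y - 3)*(y + 1)*(y + 1)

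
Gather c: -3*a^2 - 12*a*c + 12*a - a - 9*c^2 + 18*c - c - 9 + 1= -3*a^2 + 11*a - 9*c^2 + c*(17 - 12*a) - 8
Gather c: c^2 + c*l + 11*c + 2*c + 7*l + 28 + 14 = c^2 + c*(l + 13) + 7*l + 42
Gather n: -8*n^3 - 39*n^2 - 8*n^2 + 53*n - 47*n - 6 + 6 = -8*n^3 - 47*n^2 + 6*n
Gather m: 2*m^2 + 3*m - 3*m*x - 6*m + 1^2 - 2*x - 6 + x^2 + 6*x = 2*m^2 + m*(-3*x - 3) + x^2 + 4*x - 5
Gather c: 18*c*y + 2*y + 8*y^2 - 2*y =18*c*y + 8*y^2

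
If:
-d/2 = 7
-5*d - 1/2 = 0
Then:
No Solution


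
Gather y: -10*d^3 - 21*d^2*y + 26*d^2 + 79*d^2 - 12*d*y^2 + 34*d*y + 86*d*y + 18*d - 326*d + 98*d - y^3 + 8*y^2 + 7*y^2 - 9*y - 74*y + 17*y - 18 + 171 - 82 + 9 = -10*d^3 + 105*d^2 - 210*d - y^3 + y^2*(15 - 12*d) + y*(-21*d^2 + 120*d - 66) + 80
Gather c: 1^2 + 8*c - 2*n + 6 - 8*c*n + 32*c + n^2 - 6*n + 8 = c*(40 - 8*n) + n^2 - 8*n + 15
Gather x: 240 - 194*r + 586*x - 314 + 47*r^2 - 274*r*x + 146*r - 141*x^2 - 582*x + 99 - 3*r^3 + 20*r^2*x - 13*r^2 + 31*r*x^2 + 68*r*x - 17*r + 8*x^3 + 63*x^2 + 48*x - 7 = -3*r^3 + 34*r^2 - 65*r + 8*x^3 + x^2*(31*r - 78) + x*(20*r^2 - 206*r + 52) + 18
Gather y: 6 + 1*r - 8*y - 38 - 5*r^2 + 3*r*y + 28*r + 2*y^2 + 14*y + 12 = -5*r^2 + 29*r + 2*y^2 + y*(3*r + 6) - 20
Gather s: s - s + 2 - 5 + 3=0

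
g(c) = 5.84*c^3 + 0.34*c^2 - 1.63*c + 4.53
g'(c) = 17.52*c^2 + 0.68*c - 1.63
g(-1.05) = -0.14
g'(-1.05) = 16.97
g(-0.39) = 4.87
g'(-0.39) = 0.77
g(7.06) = 2065.04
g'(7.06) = 876.43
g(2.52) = 96.04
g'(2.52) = 111.34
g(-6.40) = -1502.03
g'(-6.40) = 711.64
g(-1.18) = -2.67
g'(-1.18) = 21.96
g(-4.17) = -406.23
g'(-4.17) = 300.19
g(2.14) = 59.83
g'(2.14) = 80.06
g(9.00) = 4274.76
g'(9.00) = 1423.61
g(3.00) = 160.38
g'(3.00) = 158.09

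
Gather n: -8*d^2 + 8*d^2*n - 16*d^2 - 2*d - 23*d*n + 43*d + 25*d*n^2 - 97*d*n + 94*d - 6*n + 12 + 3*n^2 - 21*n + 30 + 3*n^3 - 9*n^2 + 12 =-24*d^2 + 135*d + 3*n^3 + n^2*(25*d - 6) + n*(8*d^2 - 120*d - 27) + 54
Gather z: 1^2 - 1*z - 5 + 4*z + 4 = 3*z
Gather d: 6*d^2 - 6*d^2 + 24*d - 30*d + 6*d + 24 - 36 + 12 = 0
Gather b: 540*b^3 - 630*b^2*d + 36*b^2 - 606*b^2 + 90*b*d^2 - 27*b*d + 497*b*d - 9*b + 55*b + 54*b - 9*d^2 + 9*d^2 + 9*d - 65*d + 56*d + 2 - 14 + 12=540*b^3 + b^2*(-630*d - 570) + b*(90*d^2 + 470*d + 100)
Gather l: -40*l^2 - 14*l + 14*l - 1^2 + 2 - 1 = -40*l^2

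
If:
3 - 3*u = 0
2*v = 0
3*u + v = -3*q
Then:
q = -1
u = 1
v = 0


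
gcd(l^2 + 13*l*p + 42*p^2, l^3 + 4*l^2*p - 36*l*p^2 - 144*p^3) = l + 6*p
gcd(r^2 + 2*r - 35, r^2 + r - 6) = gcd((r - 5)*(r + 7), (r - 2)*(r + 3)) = 1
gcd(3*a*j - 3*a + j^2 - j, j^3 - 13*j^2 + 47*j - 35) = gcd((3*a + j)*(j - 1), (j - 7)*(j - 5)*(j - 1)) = j - 1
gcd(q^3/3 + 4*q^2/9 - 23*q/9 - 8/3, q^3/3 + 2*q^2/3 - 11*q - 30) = q + 3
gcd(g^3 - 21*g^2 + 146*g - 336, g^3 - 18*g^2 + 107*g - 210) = g^2 - 13*g + 42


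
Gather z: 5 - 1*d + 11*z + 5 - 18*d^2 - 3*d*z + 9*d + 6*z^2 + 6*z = -18*d^2 + 8*d + 6*z^2 + z*(17 - 3*d) + 10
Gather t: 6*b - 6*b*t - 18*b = -6*b*t - 12*b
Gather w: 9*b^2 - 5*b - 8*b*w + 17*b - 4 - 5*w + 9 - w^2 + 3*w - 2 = 9*b^2 + 12*b - w^2 + w*(-8*b - 2) + 3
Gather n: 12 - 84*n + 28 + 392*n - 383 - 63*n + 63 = 245*n - 280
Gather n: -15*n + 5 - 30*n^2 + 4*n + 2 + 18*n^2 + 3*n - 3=-12*n^2 - 8*n + 4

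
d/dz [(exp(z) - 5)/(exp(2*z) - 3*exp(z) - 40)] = (-(exp(z) - 5)*(2*exp(z) - 3) + exp(2*z) - 3*exp(z) - 40)*exp(z)/(-exp(2*z) + 3*exp(z) + 40)^2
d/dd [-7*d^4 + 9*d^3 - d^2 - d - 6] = -28*d^3 + 27*d^2 - 2*d - 1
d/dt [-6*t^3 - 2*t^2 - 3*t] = -18*t^2 - 4*t - 3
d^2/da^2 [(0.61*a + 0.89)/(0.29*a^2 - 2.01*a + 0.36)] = ((1.936 - 1.0614*a)*(0.29*a^2 - 2.01*a + 0.36) + (0.58*a - 2.01)*(0.61*a + 0.89)*(1.16*a - 4.02))/(0.29*a^2 - 2.01*a + 0.36)^3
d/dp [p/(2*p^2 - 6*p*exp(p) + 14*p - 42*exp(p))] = (p^2 + p*(3*p*exp(p) - 2*p + 24*exp(p) - 7) - 3*p*exp(p) + 7*p - 21*exp(p))/(2*(p^2 - 3*p*exp(p) + 7*p - 21*exp(p))^2)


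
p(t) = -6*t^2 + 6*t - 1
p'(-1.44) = 23.28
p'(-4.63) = 61.56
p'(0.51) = -0.12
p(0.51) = 0.50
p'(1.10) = -7.20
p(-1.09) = -14.67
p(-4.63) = -157.40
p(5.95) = -177.72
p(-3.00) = -73.00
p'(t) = 6 - 12*t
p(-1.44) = -22.08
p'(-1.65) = 25.80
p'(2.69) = -26.28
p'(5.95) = -65.40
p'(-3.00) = 42.00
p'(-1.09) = 19.08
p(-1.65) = -27.24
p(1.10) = -1.66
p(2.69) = -28.28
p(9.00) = -433.00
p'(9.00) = -102.00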